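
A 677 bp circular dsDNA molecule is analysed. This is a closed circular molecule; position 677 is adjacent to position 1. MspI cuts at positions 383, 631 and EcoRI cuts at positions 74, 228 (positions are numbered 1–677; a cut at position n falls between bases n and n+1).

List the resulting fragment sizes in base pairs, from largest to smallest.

Combined cut positions (sorted): 74, 228, 383, 631.
Circular molecule, 4 cuts → 4 fragments:
  228 − 74 = 154 bp
  383 − 228 = 155 bp
  631 − 383 = 248 bp
  wrap: 677 − 631 + 74 = 120 bp
Sorted largest to smallest: 248, 155, 154, 120 bp.

248, 155, 154, 120 bp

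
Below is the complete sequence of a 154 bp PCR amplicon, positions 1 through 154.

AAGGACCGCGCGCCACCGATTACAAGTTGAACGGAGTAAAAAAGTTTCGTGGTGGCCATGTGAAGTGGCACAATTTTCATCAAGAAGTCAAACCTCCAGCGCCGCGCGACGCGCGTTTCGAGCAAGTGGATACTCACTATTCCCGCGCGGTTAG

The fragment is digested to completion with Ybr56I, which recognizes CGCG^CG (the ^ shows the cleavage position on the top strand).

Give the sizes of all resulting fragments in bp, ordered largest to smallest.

Ybr56I sites (CGCGCG) start at positions 7, 103, 110, 144.
Ybr56I cuts after base 4 of each site, so after positions 10, 106, 113, 147.
Linear molecule, 4 cuts → 5 fragments:
  1–10 → 10 bp
  11–106 → 96 bp
  107–113 → 7 bp
  114–147 → 34 bp
  148–154 → 7 bp
Sorted largest to smallest: 96, 34, 10, 7, 7 bp.

96, 34, 10, 7, 7 bp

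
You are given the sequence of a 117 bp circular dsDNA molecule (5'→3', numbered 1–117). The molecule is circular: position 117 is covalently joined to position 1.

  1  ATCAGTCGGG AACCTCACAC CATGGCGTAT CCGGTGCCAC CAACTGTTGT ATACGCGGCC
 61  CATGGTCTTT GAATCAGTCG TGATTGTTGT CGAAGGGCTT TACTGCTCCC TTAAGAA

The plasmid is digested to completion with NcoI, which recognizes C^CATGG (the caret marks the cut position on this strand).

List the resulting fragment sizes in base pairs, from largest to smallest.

NcoI sites (CCATGG) start at positions 20, 60.
NcoI cuts after the first base of each site, so after positions 20, 60.
Circular molecule, 2 cuts → 2 fragments:
  21–60 → 40 bp
  61–117 then 1–20 → 57 + 20 = 77 bp
Sorted largest to smallest: 77, 40 bp.

77, 40 bp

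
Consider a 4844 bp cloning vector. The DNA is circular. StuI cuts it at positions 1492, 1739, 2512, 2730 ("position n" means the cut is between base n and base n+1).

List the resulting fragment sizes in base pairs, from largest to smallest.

Circular molecule, 4 cuts → 4 fragments:
  1739 − 1492 = 247 bp
  2512 − 1739 = 773 bp
  2730 − 2512 = 218 bp
  wrap: 4844 − 2730 + 1492 = 3606 bp
Sorted largest to smallest: 3606, 773, 247, 218 bp.

3606, 773, 247, 218 bp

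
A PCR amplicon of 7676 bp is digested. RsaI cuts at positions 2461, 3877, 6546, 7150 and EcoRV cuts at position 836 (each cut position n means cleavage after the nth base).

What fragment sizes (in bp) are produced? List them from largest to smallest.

Combined cut positions (sorted): 836, 2461, 3877, 6546, 7150.
Linear molecule, 5 cuts → 6 fragments:
  836 − 0 = 836 bp
  2461 − 836 = 1625 bp
  3877 − 2461 = 1416 bp
  6546 − 3877 = 2669 bp
  7150 − 6546 = 604 bp
  7676 − 7150 = 526 bp
Sorted largest to smallest: 2669, 1625, 1416, 836, 604, 526 bp.

2669, 1625, 1416, 836, 604, 526 bp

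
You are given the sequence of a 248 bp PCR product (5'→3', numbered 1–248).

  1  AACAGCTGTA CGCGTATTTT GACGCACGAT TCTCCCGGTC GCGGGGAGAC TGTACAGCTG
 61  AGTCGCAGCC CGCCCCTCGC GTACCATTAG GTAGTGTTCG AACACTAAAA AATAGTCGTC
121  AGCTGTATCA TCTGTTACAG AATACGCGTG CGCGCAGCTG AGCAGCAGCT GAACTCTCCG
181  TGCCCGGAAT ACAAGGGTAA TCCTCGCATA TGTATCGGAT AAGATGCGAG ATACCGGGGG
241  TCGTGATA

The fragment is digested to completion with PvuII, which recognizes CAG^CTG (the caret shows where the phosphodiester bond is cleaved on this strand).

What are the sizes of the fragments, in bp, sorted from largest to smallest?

80, 65, 52, 35, 11, 5 bp

PvuII sites (CAGCTG) start at positions 3, 55, 120, 155, 166.
PvuII cuts after base 3 of each site, so after positions 5, 57, 122, 157, 168.
Linear molecule, 5 cuts → 6 fragments:
  1–5 → 5 bp
  6–57 → 52 bp
  58–122 → 65 bp
  123–157 → 35 bp
  158–168 → 11 bp
  169–248 → 80 bp
Sorted largest to smallest: 80, 65, 52, 35, 11, 5 bp.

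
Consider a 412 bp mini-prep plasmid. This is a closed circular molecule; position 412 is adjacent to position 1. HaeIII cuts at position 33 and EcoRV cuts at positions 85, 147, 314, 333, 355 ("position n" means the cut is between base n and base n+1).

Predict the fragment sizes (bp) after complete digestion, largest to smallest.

167, 90, 62, 52, 22, 19 bp

Combined cut positions (sorted): 33, 85, 147, 314, 333, 355.
Circular molecule, 6 cuts → 6 fragments:
  85 − 33 = 52 bp
  147 − 85 = 62 bp
  314 − 147 = 167 bp
  333 − 314 = 19 bp
  355 − 333 = 22 bp
  wrap: 412 − 355 + 33 = 90 bp
Sorted largest to smallest: 167, 90, 62, 52, 22, 19 bp.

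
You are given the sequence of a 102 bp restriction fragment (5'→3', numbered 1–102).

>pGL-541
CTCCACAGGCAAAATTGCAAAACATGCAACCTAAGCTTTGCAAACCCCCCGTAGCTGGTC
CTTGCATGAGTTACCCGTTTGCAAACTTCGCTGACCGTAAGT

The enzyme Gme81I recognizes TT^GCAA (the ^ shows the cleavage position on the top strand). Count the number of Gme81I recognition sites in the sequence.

TTGCAA occurs starting at positions 15, 38, 79.
Gme81I cuts at 3 sites.

3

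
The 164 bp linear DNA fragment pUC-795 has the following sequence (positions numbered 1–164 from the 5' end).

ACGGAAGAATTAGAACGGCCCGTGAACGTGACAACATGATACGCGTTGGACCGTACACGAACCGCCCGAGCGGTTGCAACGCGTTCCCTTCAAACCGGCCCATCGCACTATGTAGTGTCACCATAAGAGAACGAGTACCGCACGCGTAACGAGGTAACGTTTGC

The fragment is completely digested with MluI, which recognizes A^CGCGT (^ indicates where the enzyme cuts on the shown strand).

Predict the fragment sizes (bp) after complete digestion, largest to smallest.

MluI sites (ACGCGT) start at positions 41, 79, 142.
MluI cuts after the first base of each site, so after positions 41, 79, 142.
Linear molecule, 3 cuts → 4 fragments:
  1–41 → 41 bp
  42–79 → 38 bp
  80–142 → 63 bp
  143–164 → 22 bp
Sorted largest to smallest: 63, 41, 38, 22 bp.

63, 41, 38, 22 bp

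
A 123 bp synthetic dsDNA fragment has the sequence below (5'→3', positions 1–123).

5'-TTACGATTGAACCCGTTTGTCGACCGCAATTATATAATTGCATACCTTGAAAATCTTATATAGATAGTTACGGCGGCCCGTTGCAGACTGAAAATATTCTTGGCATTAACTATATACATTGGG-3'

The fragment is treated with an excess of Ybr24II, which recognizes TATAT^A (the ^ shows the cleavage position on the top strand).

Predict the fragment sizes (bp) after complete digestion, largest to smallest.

54, 35, 26, 8 bp

Ybr24II sites (TATATA) start at positions 31, 57, 111.
Ybr24II cuts after base 5 of each site (before the last base), so after positions 35, 61, 115.
Linear molecule, 3 cuts → 4 fragments:
  1–35 → 35 bp
  36–61 → 26 bp
  62–115 → 54 bp
  116–123 → 8 bp
Sorted largest to smallest: 54, 35, 26, 8 bp.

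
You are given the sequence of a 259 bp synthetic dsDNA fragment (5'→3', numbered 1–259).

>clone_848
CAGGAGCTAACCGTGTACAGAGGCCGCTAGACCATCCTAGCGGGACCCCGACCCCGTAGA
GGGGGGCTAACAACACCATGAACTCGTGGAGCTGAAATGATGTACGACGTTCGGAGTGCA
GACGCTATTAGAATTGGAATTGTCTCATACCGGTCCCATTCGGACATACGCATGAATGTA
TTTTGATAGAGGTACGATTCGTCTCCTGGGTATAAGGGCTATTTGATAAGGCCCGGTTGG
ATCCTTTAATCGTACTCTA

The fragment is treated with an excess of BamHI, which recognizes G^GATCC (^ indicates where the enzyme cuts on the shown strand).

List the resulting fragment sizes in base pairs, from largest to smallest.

The BamHI site (GGATCC) starts at position 239.
BamHI cuts after the first base of each site, so after position 239.
Linear molecule, 1 cut → 2 fragments:
  1–239 → 239 bp
  240–259 → 20 bp
Sorted largest to smallest: 239, 20 bp.

239, 20 bp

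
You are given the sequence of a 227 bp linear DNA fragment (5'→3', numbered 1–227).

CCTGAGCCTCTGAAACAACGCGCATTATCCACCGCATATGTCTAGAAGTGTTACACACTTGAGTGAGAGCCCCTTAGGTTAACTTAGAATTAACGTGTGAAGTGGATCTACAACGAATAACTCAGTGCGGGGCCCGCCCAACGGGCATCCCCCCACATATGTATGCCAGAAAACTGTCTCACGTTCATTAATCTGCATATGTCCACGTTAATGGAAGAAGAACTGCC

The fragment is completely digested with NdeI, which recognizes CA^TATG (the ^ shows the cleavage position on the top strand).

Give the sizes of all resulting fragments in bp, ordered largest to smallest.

121, 40, 36, 30 bp

NdeI sites (CATATG) start at positions 35, 156, 196.
NdeI cuts after base 2 of each site, so after positions 36, 157, 197.
Linear molecule, 3 cuts → 4 fragments:
  1–36 → 36 bp
  37–157 → 121 bp
  158–197 → 40 bp
  198–227 → 30 bp
Sorted largest to smallest: 121, 40, 36, 30 bp.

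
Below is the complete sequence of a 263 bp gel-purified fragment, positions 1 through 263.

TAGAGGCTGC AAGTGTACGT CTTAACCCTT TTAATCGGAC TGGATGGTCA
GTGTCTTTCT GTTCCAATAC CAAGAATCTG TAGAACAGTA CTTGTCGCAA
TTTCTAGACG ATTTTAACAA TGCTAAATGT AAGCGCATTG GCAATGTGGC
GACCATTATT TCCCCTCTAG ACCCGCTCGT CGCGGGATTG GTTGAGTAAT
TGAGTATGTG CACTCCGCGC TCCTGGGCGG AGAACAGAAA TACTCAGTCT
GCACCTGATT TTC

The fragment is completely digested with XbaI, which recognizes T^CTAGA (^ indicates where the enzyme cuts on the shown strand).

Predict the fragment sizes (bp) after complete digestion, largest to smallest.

XbaI sites (TCTAGA) start at positions 103, 166.
XbaI cuts after the first base of each site, so after positions 103, 166.
Linear molecule, 2 cuts → 3 fragments:
  1–103 → 103 bp
  104–166 → 63 bp
  167–263 → 97 bp
Sorted largest to smallest: 103, 97, 63 bp.

103, 97, 63 bp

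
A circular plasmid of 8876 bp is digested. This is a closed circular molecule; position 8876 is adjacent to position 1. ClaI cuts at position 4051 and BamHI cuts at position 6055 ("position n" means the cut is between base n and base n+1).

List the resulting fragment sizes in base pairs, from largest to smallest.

Combined cut positions (sorted): 4051, 6055.
Circular molecule, 2 cuts → 2 fragments:
  6055 − 4051 = 2004 bp
  wrap: 8876 − 6055 + 4051 = 6872 bp
Sorted largest to smallest: 6872, 2004 bp.

6872, 2004 bp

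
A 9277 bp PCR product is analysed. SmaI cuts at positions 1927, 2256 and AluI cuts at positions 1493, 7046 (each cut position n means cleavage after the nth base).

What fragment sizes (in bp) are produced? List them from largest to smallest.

4790, 2231, 1493, 434, 329 bp

Combined cut positions (sorted): 1493, 1927, 2256, 7046.
Linear molecule, 4 cuts → 5 fragments:
  1493 − 0 = 1493 bp
  1927 − 1493 = 434 bp
  2256 − 1927 = 329 bp
  7046 − 2256 = 4790 bp
  9277 − 7046 = 2231 bp
Sorted largest to smallest: 4790, 2231, 1493, 434, 329 bp.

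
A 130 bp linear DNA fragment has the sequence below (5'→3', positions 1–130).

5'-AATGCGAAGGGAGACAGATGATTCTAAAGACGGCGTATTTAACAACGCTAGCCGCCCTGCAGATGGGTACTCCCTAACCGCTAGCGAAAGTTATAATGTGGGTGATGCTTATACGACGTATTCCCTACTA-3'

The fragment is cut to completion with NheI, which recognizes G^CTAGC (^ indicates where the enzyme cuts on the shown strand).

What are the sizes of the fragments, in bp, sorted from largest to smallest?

50, 47, 33 bp

NheI sites (GCTAGC) start at positions 47, 80.
NheI cuts after the first base of each site, so after positions 47, 80.
Linear molecule, 2 cuts → 3 fragments:
  1–47 → 47 bp
  48–80 → 33 bp
  81–130 → 50 bp
Sorted largest to smallest: 50, 47, 33 bp.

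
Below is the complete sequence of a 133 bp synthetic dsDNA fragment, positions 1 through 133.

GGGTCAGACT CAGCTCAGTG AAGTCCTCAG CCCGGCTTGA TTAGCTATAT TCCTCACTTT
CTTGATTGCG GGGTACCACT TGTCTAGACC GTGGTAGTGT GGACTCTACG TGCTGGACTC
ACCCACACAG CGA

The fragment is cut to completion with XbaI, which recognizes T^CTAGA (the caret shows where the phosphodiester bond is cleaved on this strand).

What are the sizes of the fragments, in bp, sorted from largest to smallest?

83, 50 bp

The XbaI site (TCTAGA) starts at position 83.
XbaI cuts after the first base of each site, so after position 83.
Linear molecule, 1 cut → 2 fragments:
  1–83 → 83 bp
  84–133 → 50 bp
Sorted largest to smallest: 83, 50 bp.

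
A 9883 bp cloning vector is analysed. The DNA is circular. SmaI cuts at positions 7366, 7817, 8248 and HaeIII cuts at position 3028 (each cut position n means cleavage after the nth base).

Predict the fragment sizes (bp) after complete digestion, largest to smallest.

Combined cut positions (sorted): 3028, 7366, 7817, 8248.
Circular molecule, 4 cuts → 4 fragments:
  7366 − 3028 = 4338 bp
  7817 − 7366 = 451 bp
  8248 − 7817 = 431 bp
  wrap: 9883 − 8248 + 3028 = 4663 bp
Sorted largest to smallest: 4663, 4338, 451, 431 bp.

4663, 4338, 451, 431 bp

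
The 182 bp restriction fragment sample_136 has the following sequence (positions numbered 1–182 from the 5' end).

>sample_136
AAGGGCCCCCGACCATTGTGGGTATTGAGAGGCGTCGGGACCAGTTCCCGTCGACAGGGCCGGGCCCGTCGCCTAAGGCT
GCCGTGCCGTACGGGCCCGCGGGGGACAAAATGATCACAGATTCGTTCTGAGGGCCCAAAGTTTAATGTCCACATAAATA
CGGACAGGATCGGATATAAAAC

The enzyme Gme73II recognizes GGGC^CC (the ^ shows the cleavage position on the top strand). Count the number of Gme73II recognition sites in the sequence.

GGGCCC occurs starting at positions 3, 62, 93, 132.
Gme73II cuts at 4 sites.

4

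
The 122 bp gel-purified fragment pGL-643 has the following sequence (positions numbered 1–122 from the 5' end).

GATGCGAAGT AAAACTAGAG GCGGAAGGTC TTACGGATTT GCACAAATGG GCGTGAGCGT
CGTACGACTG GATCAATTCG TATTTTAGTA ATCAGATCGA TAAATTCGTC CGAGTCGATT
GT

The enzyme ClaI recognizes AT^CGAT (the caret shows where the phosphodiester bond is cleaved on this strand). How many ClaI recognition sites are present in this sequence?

1

ATCGAT occurs starting at position 96.
ClaI cuts at 1 site.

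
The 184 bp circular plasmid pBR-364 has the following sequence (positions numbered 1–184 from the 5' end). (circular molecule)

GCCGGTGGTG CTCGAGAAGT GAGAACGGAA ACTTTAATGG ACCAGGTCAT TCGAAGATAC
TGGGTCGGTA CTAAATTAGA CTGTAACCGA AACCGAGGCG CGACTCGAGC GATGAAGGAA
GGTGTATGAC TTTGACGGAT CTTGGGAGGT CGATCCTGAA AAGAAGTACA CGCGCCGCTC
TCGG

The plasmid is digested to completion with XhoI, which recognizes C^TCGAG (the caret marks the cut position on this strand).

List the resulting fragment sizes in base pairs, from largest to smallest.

XhoI sites (CTCGAG) start at positions 11, 104.
XhoI cuts after the first base of each site, so after positions 11, 104.
Circular molecule, 2 cuts → 2 fragments:
  12–104 → 93 bp
  105–184 then 1–11 → 80 + 11 = 91 bp
Sorted largest to smallest: 93, 91 bp.

93, 91 bp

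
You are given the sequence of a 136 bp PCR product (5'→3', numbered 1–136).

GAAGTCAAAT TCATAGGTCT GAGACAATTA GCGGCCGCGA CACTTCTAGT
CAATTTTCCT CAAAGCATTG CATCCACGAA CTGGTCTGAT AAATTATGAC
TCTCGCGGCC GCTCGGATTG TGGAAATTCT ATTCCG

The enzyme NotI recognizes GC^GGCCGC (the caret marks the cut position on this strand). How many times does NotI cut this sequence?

2

GCGGCCGC occurs starting at positions 31, 105.
NotI cuts at 2 sites.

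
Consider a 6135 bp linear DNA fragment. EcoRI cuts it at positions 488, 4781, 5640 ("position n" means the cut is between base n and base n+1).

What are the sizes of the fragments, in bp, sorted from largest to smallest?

4293, 859, 495, 488 bp

Linear molecule, 3 cuts → 4 fragments:
  488 − 0 = 488 bp
  4781 − 488 = 4293 bp
  5640 − 4781 = 859 bp
  6135 − 5640 = 495 bp
Sorted largest to smallest: 4293, 859, 495, 488 bp.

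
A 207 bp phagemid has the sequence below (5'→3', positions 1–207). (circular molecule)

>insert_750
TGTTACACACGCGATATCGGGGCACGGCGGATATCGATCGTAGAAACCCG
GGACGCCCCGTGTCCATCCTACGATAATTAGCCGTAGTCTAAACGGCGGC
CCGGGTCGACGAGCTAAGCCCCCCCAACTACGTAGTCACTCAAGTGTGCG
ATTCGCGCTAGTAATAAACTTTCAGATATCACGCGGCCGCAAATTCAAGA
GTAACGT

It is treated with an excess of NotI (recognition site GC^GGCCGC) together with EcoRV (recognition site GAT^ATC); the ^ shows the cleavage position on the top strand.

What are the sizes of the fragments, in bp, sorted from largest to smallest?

The NotI site (GCGGCCGC) starts at position 183.
NotI cuts after base 2 of each site, so after position 184.
EcoRV sites (GATATC) start at positions 13, 30, 175.
EcoRV cuts after base 3 of each site, so after positions 15, 32, 177.
Combined cut positions: 15, 32, 177, 184.
Circular molecule, 4 cuts → 4 fragments:
  16–32 → 17 bp
  33–177 → 145 bp
  178–184 → 7 bp
  185–207 then 1–15 → 23 + 15 = 38 bp
Sorted largest to smallest: 145, 38, 17, 7 bp.

145, 38, 17, 7 bp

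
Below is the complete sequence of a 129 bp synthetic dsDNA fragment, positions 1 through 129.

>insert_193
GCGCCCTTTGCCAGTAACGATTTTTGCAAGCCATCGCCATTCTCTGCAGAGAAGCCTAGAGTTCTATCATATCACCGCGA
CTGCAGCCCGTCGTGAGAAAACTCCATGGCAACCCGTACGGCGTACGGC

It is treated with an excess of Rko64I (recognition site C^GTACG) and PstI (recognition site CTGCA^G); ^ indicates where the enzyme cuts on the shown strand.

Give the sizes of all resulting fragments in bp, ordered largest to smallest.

Rko64I sites (CGTACG) start at positions 115, 122.
Rko64I cuts after the first base of each site, so after positions 115, 122.
PstI sites (CTGCAG) start at positions 44, 81.
PstI cuts after base 5 of each site (before the last base), so after positions 48, 85.
Combined cut positions: 48, 85, 115, 122.
Linear molecule, 4 cuts → 5 fragments:
  1–48 → 48 bp
  49–85 → 37 bp
  86–115 → 30 bp
  116–122 → 7 bp
  123–129 → 7 bp
Sorted largest to smallest: 48, 37, 30, 7, 7 bp.

48, 37, 30, 7, 7 bp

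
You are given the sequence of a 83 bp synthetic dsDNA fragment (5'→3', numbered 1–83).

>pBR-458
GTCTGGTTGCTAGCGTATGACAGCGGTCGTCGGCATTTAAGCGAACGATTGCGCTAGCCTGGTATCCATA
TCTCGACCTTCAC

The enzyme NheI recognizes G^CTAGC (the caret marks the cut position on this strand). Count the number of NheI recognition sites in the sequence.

2

GCTAGC occurs starting at positions 9, 53.
NheI cuts at 2 sites.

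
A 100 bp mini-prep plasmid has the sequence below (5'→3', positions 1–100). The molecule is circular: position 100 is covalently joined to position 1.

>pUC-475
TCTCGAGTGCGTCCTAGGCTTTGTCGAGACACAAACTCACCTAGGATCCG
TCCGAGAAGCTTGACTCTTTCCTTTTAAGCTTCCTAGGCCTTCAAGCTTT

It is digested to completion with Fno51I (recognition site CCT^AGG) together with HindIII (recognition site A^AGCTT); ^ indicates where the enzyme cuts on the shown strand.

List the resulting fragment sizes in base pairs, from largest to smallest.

Fno51I sites (CCTAGG) start at positions 13, 40, 83.
Fno51I cuts after base 3 of each site, so after positions 15, 42, 85.
HindIII sites (AAGCTT) start at positions 57, 77, 94.
HindIII cuts after the first base of each site, so after positions 57, 77, 94.
Combined cut positions: 15, 42, 57, 77, 85, 94.
Circular molecule, 6 cuts → 6 fragments:
  16–42 → 27 bp
  43–57 → 15 bp
  58–77 → 20 bp
  78–85 → 8 bp
  86–94 → 9 bp
  95–100 then 1–15 → 6 + 15 = 21 bp
Sorted largest to smallest: 27, 21, 20, 15, 9, 8 bp.

27, 21, 20, 15, 9, 8 bp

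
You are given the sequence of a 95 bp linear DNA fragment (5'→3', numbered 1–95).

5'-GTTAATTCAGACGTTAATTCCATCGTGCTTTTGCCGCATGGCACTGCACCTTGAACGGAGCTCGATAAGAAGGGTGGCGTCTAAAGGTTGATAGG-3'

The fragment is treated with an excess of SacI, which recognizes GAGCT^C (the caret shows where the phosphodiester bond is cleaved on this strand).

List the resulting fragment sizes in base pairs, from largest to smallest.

62, 33 bp

The SacI site (GAGCTC) starts at position 58.
SacI cuts after base 5 of each site (before the last base), so after position 62.
Linear molecule, 1 cut → 2 fragments:
  1–62 → 62 bp
  63–95 → 33 bp
Sorted largest to smallest: 62, 33 bp.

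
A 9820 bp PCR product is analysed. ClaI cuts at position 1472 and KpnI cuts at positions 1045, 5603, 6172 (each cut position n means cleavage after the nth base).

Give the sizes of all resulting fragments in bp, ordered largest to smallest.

4131, 3648, 1045, 569, 427 bp

Combined cut positions (sorted): 1045, 1472, 5603, 6172.
Linear molecule, 4 cuts → 5 fragments:
  1045 − 0 = 1045 bp
  1472 − 1045 = 427 bp
  5603 − 1472 = 4131 bp
  6172 − 5603 = 569 bp
  9820 − 6172 = 3648 bp
Sorted largest to smallest: 4131, 3648, 1045, 569, 427 bp.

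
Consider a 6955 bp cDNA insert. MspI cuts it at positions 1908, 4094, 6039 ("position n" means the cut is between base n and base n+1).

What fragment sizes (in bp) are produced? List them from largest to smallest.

2186, 1945, 1908, 916 bp

Linear molecule, 3 cuts → 4 fragments:
  1908 − 0 = 1908 bp
  4094 − 1908 = 2186 bp
  6039 − 4094 = 1945 bp
  6955 − 6039 = 916 bp
Sorted largest to smallest: 2186, 1945, 1908, 916 bp.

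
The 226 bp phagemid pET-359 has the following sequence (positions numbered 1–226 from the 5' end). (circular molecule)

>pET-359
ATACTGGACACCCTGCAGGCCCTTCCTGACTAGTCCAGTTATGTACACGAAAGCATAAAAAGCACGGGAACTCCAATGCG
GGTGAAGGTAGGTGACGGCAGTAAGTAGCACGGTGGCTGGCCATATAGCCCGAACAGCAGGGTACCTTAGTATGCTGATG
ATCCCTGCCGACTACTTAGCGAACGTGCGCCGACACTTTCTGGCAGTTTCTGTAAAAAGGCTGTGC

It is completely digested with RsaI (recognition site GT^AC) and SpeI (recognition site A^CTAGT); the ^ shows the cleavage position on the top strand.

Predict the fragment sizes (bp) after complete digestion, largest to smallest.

RsaI sites (GTAC) start at positions 43, 142.
RsaI cuts after base 2 of each site, so after positions 44, 143.
The SpeI site (ACTAGT) starts at position 29.
SpeI cuts after the first base of each site, so after position 29.
Combined cut positions: 29, 44, 143.
Circular molecule, 3 cuts → 3 fragments:
  30–44 → 15 bp
  45–143 → 99 bp
  144–226 then 1–29 → 83 + 29 = 112 bp
Sorted largest to smallest: 112, 99, 15 bp.

112, 99, 15 bp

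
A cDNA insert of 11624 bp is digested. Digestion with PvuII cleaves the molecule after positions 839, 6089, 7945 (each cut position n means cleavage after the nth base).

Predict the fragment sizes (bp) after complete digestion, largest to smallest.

5250, 3679, 1856, 839 bp

Linear molecule, 3 cuts → 4 fragments:
  839 − 0 = 839 bp
  6089 − 839 = 5250 bp
  7945 − 6089 = 1856 bp
  11624 − 7945 = 3679 bp
Sorted largest to smallest: 5250, 3679, 1856, 839 bp.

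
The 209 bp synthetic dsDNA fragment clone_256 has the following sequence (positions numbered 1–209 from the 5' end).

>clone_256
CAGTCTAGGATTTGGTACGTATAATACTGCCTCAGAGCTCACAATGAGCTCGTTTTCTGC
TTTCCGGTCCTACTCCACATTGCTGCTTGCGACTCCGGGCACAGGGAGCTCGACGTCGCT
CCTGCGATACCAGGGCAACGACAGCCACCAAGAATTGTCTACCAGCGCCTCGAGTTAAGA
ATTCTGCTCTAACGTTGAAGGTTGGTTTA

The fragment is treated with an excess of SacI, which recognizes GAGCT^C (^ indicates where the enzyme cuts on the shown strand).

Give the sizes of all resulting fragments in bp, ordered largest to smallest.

SacI sites (GAGCTC) start at positions 35, 46, 106.
SacI cuts after base 5 of each site (before the last base), so after positions 39, 50, 110.
Linear molecule, 3 cuts → 4 fragments:
  1–39 → 39 bp
  40–50 → 11 bp
  51–110 → 60 bp
  111–209 → 99 bp
Sorted largest to smallest: 99, 60, 39, 11 bp.

99, 60, 39, 11 bp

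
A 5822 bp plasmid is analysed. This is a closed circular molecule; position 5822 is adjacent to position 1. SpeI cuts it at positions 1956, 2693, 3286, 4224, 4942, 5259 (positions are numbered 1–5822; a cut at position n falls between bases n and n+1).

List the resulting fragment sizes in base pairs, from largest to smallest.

2519, 938, 737, 718, 593, 317 bp

Circular molecule, 6 cuts → 6 fragments:
  2693 − 1956 = 737 bp
  3286 − 2693 = 593 bp
  4224 − 3286 = 938 bp
  4942 − 4224 = 718 bp
  5259 − 4942 = 317 bp
  wrap: 5822 − 5259 + 1956 = 2519 bp
Sorted largest to smallest: 2519, 938, 737, 718, 593, 317 bp.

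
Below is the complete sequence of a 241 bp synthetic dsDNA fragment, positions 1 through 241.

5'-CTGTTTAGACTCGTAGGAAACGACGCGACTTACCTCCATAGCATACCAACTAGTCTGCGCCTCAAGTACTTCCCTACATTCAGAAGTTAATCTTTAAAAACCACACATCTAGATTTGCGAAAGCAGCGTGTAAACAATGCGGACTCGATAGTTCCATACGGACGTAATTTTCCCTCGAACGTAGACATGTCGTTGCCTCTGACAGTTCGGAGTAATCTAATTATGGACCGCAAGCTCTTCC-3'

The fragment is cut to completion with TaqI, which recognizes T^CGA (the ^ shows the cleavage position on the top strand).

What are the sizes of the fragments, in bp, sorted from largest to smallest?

145, 66, 30 bp

TaqI sites (TCGA) start at positions 145, 175.
TaqI cuts after the first base of each site, so after positions 145, 175.
Linear molecule, 2 cuts → 3 fragments:
  1–145 → 145 bp
  146–175 → 30 bp
  176–241 → 66 bp
Sorted largest to smallest: 145, 66, 30 bp.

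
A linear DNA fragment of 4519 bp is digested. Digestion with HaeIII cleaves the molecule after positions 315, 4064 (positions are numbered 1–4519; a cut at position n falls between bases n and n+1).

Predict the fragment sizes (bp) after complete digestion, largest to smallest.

Linear molecule, 2 cuts → 3 fragments:
  315 − 0 = 315 bp
  4064 − 315 = 3749 bp
  4519 − 4064 = 455 bp
Sorted largest to smallest: 3749, 455, 315 bp.

3749, 455, 315 bp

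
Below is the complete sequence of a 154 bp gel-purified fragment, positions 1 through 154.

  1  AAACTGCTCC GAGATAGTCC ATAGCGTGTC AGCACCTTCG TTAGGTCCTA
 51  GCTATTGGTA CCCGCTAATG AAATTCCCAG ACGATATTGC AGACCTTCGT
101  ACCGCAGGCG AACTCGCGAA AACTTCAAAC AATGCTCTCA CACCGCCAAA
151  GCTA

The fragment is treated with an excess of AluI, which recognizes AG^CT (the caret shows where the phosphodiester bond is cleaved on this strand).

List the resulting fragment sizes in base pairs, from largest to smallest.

100, 51, 3 bp

AluI sites (AGCT) start at positions 50, 150.
AluI cuts after base 2 of each site, so after positions 51, 151.
Linear molecule, 2 cuts → 3 fragments:
  1–51 → 51 bp
  52–151 → 100 bp
  152–154 → 3 bp
Sorted largest to smallest: 100, 51, 3 bp.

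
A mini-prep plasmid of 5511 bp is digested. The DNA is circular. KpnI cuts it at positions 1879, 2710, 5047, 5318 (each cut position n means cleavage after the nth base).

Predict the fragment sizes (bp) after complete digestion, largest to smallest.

2337, 2072, 831, 271 bp

Circular molecule, 4 cuts → 4 fragments:
  2710 − 1879 = 831 bp
  5047 − 2710 = 2337 bp
  5318 − 5047 = 271 bp
  wrap: 5511 − 5318 + 1879 = 2072 bp
Sorted largest to smallest: 2337, 2072, 831, 271 bp.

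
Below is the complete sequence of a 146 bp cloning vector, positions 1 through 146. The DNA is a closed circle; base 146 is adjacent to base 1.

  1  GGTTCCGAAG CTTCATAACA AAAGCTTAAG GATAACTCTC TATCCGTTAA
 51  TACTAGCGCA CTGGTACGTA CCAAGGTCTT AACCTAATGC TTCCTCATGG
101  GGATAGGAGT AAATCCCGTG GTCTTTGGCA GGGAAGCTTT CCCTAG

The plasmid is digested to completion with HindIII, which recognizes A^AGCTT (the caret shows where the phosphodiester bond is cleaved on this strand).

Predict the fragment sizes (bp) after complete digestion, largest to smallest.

112, 20, 14 bp

HindIII sites (AAGCTT) start at positions 8, 22, 134.
HindIII cuts after the first base of each site, so after positions 8, 22, 134.
Circular molecule, 3 cuts → 3 fragments:
  9–22 → 14 bp
  23–134 → 112 bp
  135–146 then 1–8 → 12 + 8 = 20 bp
Sorted largest to smallest: 112, 20, 14 bp.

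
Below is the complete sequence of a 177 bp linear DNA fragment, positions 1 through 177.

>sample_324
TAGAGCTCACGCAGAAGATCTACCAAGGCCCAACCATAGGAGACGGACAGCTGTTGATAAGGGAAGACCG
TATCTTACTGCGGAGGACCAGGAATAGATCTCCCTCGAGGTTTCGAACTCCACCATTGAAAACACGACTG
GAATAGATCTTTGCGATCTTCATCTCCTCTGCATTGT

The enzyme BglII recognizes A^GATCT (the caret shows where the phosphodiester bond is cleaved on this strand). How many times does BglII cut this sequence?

3

AGATCT occurs starting at positions 16, 96, 145.
BglII cuts at 3 sites.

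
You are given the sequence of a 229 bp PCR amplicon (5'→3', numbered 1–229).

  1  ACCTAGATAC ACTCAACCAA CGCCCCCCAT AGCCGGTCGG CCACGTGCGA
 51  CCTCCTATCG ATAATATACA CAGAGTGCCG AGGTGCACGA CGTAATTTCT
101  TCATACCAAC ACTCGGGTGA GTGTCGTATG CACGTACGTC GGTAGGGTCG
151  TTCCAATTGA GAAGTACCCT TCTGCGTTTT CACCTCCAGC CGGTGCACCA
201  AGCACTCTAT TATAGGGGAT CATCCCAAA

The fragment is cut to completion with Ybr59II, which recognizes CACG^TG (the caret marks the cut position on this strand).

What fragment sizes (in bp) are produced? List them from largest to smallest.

184, 45 bp

The Ybr59II site (CACGTG) starts at position 42.
Ybr59II cuts after base 4 of each site, so after position 45.
Linear molecule, 1 cut → 2 fragments:
  1–45 → 45 bp
  46–229 → 184 bp
Sorted largest to smallest: 184, 45 bp.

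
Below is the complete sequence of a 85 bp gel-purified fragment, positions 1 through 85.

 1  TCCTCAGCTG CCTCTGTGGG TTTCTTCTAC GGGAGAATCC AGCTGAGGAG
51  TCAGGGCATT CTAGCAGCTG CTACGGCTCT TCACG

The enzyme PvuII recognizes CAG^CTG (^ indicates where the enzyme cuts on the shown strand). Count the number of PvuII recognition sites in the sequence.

3

CAGCTG occurs starting at positions 5, 40, 65.
PvuII cuts at 3 sites.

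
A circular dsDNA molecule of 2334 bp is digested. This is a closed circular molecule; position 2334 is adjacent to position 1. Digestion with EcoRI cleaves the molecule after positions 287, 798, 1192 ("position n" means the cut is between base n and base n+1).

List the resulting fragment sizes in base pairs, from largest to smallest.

Circular molecule, 3 cuts → 3 fragments:
  798 − 287 = 511 bp
  1192 − 798 = 394 bp
  wrap: 2334 − 1192 + 287 = 1429 bp
Sorted largest to smallest: 1429, 511, 394 bp.

1429, 511, 394 bp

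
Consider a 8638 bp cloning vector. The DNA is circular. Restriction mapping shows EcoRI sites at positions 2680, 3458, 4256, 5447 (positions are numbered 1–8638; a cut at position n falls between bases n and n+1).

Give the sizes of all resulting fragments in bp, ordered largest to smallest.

5871, 1191, 798, 778 bp

Circular molecule, 4 cuts → 4 fragments:
  3458 − 2680 = 778 bp
  4256 − 3458 = 798 bp
  5447 − 4256 = 1191 bp
  wrap: 8638 − 5447 + 2680 = 5871 bp
Sorted largest to smallest: 5871, 1191, 798, 778 bp.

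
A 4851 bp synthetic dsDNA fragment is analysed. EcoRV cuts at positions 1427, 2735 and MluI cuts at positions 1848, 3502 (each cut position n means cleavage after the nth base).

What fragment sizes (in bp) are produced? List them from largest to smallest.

1427, 1349, 887, 767, 421 bp

Combined cut positions (sorted): 1427, 1848, 2735, 3502.
Linear molecule, 4 cuts → 5 fragments:
  1427 − 0 = 1427 bp
  1848 − 1427 = 421 bp
  2735 − 1848 = 887 bp
  3502 − 2735 = 767 bp
  4851 − 3502 = 1349 bp
Sorted largest to smallest: 1427, 1349, 887, 767, 421 bp.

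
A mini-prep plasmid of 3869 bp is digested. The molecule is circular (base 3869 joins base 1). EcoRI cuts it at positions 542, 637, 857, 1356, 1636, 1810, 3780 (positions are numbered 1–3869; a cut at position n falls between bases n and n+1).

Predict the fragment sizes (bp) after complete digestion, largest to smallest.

1970, 631, 499, 280, 220, 174, 95 bp

Circular molecule, 7 cuts → 7 fragments:
  637 − 542 = 95 bp
  857 − 637 = 220 bp
  1356 − 857 = 499 bp
  1636 − 1356 = 280 bp
  1810 − 1636 = 174 bp
  3780 − 1810 = 1970 bp
  wrap: 3869 − 3780 + 542 = 631 bp
Sorted largest to smallest: 1970, 631, 499, 280, 220, 174, 95 bp.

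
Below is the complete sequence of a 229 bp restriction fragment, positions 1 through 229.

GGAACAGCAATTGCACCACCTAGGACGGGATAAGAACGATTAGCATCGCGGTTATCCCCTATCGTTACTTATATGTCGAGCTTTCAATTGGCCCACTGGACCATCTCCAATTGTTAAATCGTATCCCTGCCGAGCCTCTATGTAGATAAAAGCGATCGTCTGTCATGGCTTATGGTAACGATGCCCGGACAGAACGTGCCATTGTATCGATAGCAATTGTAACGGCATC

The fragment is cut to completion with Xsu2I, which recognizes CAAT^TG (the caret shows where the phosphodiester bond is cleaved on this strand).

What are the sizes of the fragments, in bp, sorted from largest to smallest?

106, 77, 23, 12, 11 bp

Xsu2I sites (CAATTG) start at positions 8, 85, 108, 214.
Xsu2I cuts after base 4 of each site, so after positions 11, 88, 111, 217.
Linear molecule, 4 cuts → 5 fragments:
  1–11 → 11 bp
  12–88 → 77 bp
  89–111 → 23 bp
  112–217 → 106 bp
  218–229 → 12 bp
Sorted largest to smallest: 106, 77, 23, 12, 11 bp.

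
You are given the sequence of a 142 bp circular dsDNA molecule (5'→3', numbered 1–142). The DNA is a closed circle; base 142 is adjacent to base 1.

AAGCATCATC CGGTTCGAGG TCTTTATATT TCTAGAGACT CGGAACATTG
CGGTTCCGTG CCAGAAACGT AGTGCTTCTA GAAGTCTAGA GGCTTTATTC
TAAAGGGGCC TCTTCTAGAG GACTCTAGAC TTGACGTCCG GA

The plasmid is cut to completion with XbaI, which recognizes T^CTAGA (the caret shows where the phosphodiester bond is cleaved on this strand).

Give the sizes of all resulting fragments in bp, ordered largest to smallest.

XbaI sites (TCTAGA) start at positions 31, 77, 85, 114, 124.
XbaI cuts after the first base of each site, so after positions 31, 77, 85, 114, 124.
Circular molecule, 5 cuts → 5 fragments:
  32–77 → 46 bp
  78–85 → 8 bp
  86–114 → 29 bp
  115–124 → 10 bp
  125–142 then 1–31 → 18 + 31 = 49 bp
Sorted largest to smallest: 49, 46, 29, 10, 8 bp.

49, 46, 29, 10, 8 bp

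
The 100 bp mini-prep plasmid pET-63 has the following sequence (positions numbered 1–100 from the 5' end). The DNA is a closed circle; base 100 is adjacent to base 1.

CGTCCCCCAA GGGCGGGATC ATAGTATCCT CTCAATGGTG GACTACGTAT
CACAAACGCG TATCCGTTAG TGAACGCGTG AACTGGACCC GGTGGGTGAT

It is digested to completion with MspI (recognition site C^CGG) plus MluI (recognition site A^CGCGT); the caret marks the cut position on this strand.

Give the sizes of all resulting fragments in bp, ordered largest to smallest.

The MspI site (CCGG) starts at position 89.
MspI cuts after the first base of each site, so after position 89.
MluI sites (ACGCGT) start at positions 56, 74.
MluI cuts after the first base of each site, so after positions 56, 74.
Combined cut positions: 56, 74, 89.
Circular molecule, 3 cuts → 3 fragments:
  57–74 → 18 bp
  75–89 → 15 bp
  90–100 then 1–56 → 11 + 56 = 67 bp
Sorted largest to smallest: 67, 18, 15 bp.

67, 18, 15 bp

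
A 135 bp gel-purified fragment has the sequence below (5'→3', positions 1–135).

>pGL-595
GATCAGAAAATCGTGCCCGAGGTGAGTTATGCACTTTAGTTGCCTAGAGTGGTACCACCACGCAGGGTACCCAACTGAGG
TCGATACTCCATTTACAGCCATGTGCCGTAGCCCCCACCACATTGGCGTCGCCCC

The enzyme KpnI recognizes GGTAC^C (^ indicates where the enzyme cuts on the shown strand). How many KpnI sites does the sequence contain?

2

GGTACC occurs starting at positions 51, 66.
KpnI cuts at 2 sites.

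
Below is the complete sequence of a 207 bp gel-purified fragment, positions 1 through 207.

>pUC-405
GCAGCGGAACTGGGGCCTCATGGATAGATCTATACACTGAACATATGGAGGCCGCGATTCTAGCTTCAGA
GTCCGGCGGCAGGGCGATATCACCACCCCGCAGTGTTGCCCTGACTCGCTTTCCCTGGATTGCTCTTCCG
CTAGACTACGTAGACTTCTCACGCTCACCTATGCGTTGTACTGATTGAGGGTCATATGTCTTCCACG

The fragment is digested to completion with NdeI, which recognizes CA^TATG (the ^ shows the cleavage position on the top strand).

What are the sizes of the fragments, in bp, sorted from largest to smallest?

NdeI sites (CATATG) start at positions 42, 193.
NdeI cuts after base 2 of each site, so after positions 43, 194.
Linear molecule, 2 cuts → 3 fragments:
  1–43 → 43 bp
  44–194 → 151 bp
  195–207 → 13 bp
Sorted largest to smallest: 151, 43, 13 bp.

151, 43, 13 bp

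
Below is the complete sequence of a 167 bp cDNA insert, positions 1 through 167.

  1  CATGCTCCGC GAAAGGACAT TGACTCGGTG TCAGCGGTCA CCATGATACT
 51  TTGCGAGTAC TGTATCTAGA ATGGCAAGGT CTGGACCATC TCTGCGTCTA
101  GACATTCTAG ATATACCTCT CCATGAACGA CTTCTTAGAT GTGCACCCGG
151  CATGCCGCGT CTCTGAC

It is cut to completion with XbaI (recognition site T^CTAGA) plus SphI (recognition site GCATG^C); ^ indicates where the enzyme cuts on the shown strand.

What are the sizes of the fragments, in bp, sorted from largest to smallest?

XbaI sites (TCTAGA) start at positions 65, 97, 106.
XbaI cuts after the first base of each site, so after positions 65, 97, 106.
The SphI site (GCATGC) starts at position 150.
SphI cuts after base 5 of each site (before the last base), so after position 154.
Combined cut positions: 65, 97, 106, 154.
Linear molecule, 4 cuts → 5 fragments:
  1–65 → 65 bp
  66–97 → 32 bp
  98–106 → 9 bp
  107–154 → 48 bp
  155–167 → 13 bp
Sorted largest to smallest: 65, 48, 32, 13, 9 bp.

65, 48, 32, 13, 9 bp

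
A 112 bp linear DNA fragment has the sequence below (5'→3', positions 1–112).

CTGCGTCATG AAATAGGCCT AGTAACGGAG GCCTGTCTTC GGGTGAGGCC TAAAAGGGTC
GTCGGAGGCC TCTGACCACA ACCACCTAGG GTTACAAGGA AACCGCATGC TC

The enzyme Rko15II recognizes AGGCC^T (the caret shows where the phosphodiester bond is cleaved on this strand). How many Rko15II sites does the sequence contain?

4

AGGCCT occurs starting at positions 15, 29, 46, 66.
Rko15II cuts at 4 sites.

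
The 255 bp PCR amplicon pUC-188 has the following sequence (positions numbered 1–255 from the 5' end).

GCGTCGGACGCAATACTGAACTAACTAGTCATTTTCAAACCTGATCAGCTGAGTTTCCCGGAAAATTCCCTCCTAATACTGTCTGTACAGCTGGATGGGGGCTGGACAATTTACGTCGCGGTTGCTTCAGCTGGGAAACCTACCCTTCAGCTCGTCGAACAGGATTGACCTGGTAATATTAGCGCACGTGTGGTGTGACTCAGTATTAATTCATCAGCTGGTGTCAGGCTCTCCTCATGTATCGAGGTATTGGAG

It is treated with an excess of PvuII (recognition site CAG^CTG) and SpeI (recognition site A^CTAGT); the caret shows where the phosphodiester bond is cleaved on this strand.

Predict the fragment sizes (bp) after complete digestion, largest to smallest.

87, 42, 40, 38, 24, 24 bp

PvuII sites (CAGCTG) start at positions 46, 88, 128, 215.
PvuII cuts after base 3 of each site, so after positions 48, 90, 130, 217.
The SpeI site (ACTAGT) starts at position 24.
SpeI cuts after the first base of each site, so after position 24.
Combined cut positions: 24, 48, 90, 130, 217.
Linear molecule, 5 cuts → 6 fragments:
  1–24 → 24 bp
  25–48 → 24 bp
  49–90 → 42 bp
  91–130 → 40 bp
  131–217 → 87 bp
  218–255 → 38 bp
Sorted largest to smallest: 87, 42, 40, 38, 24, 24 bp.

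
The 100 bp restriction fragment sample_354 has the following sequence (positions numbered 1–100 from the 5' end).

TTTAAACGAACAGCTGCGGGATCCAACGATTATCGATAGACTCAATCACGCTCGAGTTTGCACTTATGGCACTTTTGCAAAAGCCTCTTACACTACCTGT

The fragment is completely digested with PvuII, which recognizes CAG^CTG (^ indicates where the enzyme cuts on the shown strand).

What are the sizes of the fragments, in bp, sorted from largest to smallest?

The PvuII site (CAGCTG) starts at position 11.
PvuII cuts after base 3 of each site, so after position 13.
Linear molecule, 1 cut → 2 fragments:
  1–13 → 13 bp
  14–100 → 87 bp
Sorted largest to smallest: 87, 13 bp.

87, 13 bp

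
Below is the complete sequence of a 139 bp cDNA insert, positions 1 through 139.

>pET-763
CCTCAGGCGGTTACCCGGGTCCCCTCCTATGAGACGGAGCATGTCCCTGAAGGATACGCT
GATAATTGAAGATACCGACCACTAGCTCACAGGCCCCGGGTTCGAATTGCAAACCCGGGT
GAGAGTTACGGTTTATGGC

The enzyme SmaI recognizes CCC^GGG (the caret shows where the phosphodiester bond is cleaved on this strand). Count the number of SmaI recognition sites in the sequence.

CCCGGG occurs starting at positions 14, 95, 114.
SmaI cuts at 3 sites.

3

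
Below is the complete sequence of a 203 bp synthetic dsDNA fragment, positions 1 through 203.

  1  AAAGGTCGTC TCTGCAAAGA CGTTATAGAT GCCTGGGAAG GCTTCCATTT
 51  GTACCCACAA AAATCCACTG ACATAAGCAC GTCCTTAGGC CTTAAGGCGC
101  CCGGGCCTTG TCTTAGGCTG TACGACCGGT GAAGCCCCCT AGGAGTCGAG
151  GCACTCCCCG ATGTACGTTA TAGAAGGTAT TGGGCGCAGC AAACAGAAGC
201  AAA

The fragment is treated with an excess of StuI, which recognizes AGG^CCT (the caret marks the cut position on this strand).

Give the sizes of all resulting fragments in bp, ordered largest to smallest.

The StuI site (AGGCCT) starts at position 87.
StuI cuts after base 3 of each site, so after position 89.
Linear molecule, 1 cut → 2 fragments:
  1–89 → 89 bp
  90–203 → 114 bp
Sorted largest to smallest: 114, 89 bp.

114, 89 bp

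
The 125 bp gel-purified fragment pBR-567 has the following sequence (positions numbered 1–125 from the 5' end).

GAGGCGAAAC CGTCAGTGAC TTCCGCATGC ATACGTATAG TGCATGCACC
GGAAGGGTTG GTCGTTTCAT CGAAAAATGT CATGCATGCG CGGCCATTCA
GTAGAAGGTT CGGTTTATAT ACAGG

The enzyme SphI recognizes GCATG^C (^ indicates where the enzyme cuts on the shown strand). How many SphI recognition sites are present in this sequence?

3

GCATGC occurs starting at positions 25, 42, 84.
SphI cuts at 3 sites.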